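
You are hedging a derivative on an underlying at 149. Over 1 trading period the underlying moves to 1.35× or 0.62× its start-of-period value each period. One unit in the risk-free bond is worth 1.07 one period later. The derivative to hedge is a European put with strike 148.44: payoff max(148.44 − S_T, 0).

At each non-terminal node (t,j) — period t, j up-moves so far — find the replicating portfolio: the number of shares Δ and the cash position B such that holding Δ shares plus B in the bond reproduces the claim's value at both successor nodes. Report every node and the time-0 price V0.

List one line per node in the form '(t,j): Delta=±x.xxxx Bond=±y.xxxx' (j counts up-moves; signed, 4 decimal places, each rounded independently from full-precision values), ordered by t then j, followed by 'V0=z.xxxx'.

Under the risk-neutral measure, an up-move has probability p* = (R−d)/(u−d) = 0.6164 and values discount at R = 1.07.
Terminal payoffs: V(1,0)=56.0600, V(1,1)=0.0000
Node (0,0) S=149.0000: V=(p*·0.0000+(1−p*)·56.0600)/1.07=20.0958; Δ=(0.0000−56.0600)/(201.1500−92.3800)=-0.5154; B=V−Δ·S=96.8903
Self-financing check: at every node Δ·S+B equals the discounted successor values.

(0,0): Delta=-0.5154 Bond=96.8903
V0=20.0958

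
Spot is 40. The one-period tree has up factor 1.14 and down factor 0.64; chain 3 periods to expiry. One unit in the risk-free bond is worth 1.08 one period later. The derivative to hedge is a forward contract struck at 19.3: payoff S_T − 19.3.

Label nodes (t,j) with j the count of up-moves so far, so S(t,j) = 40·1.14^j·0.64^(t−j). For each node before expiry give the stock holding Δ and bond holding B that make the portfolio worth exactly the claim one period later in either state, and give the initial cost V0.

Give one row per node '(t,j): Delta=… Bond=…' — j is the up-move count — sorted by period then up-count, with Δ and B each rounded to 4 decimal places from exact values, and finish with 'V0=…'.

Under the risk-neutral measure, an up-move has probability p* = (R−d)/(u−d) = 0.8800 and values discount at R = 1.08.
At expiry t=3: V(3,0)=-8.8142, V(3,1)=-0.6222, V(3,2)=13.9698, V(3,3)=39.9618
(2,0): S=16.3840. Δ = (V_up−V_dn)/(S_up−S_dn) = (-0.6222−-8.8142)/(18.6778−10.4858) = 1.0000. V = [p*·-0.6222 + (1−p*)·-8.8142]/1.08 = -1.4864. B = V − Δ·S = -17.8704.
(2,1): S=29.1840. Δ = (V_up−V_dn)/(S_up−S_dn) = (13.9698−-0.6222)/(33.2698−18.6778) = 1.0000. V = [p*·13.9698 + (1−p*)·-0.6222]/1.08 = 11.3136. B = V − Δ·S = -17.8704.
(2,2): S=51.9840. Δ = (V_up−V_dn)/(S_up−S_dn) = (39.9618−13.9698)/(59.2618−33.2698) = 1.0000. V = [p*·39.9618 + (1−p*)·13.9698]/1.08 = 34.1136. B = V − Δ·S = -17.8704.
(1,0): S=25.6000. Δ = (V_up−V_dn)/(S_up−S_dn) = (11.3136−-1.4864)/(29.1840−16.3840) = 1.0000. V = [p*·11.3136 + (1−p*)·-1.4864]/1.08 = 9.0534. B = V − Δ·S = -16.5466.
(1,1): S=45.6000. Δ = (V_up−V_dn)/(S_up−S_dn) = (34.1136−11.3136)/(51.9840−29.1840) = 1.0000. V = [p*·34.1136 + (1−p*)·11.3136]/1.08 = 29.0534. B = V − Δ·S = -16.5466.
(0,0): S=40.0000. Δ = (V_up−V_dn)/(S_up−S_dn) = (29.0534−9.0534)/(45.6000−25.6000) = 1.0000. V = [p*·29.0534 + (1−p*)·9.0534]/1.08 = 24.6790. B = V − Δ·S = -15.3210.
Each (Δ,B) replicates both successor values, so the strategy is self-financing and V0 is arbitrage-free.

(0,0): Delta=1.0000 Bond=-15.3210
(1,0): Delta=1.0000 Bond=-16.5466
(1,1): Delta=1.0000 Bond=-16.5466
(2,0): Delta=1.0000 Bond=-17.8704
(2,1): Delta=1.0000 Bond=-17.8704
(2,2): Delta=1.0000 Bond=-17.8704
V0=24.6790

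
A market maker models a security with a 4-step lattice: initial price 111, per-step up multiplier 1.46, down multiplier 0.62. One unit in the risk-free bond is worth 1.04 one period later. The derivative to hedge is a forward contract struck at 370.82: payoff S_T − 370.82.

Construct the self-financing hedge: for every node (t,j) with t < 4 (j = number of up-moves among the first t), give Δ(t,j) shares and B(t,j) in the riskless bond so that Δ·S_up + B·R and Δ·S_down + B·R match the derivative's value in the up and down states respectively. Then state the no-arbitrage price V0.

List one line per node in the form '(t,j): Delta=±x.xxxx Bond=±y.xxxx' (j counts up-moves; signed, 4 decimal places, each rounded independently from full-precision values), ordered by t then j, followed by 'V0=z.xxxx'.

(0,0): Delta=1.0000 Bond=-316.9785
(1,0): Delta=1.0000 Bond=-329.6576
(1,1): Delta=1.0000 Bond=-329.6576
(2,0): Delta=1.0000 Bond=-342.8439
(2,1): Delta=1.0000 Bond=-342.8439
(2,2): Delta=1.0000 Bond=-342.8439
(3,0): Delta=1.0000 Bond=-356.5577
(3,1): Delta=1.0000 Bond=-356.5577
(3,2): Delta=1.0000 Bond=-356.5577
(3,3): Delta=1.0000 Bond=-356.5577
V0=-205.9785

Since d<R<u, set p* = (R−d)/(u−d) = 0.5000; price each node as the discounted p*-expectation of its children.
At expiry t=4: V(4,0)=-354.4183, V(4,1)=-332.1966, V(4,2)=-279.8680, V(4,3)=-156.6428, V(4,4)=133.5328
Node (3,0) S=26.4544: V=(p*·-332.1966+(1−p*)·-354.4183)/1.04=-330.1033; Δ=(-332.1966−-354.4183)/(38.6234−16.4017)=1.0000; B=V−Δ·S=-356.5577
Node (3,1) S=62.2959: V=(p*·-279.8680+(1−p*)·-332.1966)/1.04=-294.2618; Δ=(-279.8680−-332.1966)/(90.9520−38.6234)=1.0000; B=V−Δ·S=-356.5577
Node (3,2) S=146.6967: V=(p*·-156.6428+(1−p*)·-279.8680)/1.04=-209.8610; Δ=(-156.6428−-279.8680)/(214.1772−90.9520)=1.0000; B=V−Δ·S=-356.5577
Node (3,3) S=345.4471: V=(p*·133.5328+(1−p*)·-156.6428)/1.04=-11.1106; Δ=(133.5328−-156.6428)/(504.3528−214.1772)=1.0000; B=V−Δ·S=-356.5577
Node (2,0) S=42.6684: V=(p*·-294.2618+(1−p*)·-330.1033)/1.04=-300.1755; Δ=(-294.2618−-330.1033)/(62.2959−26.4544)=1.0000; B=V−Δ·S=-342.8439
Node (2,1) S=100.4772: V=(p*·-209.8610+(1−p*)·-294.2618)/1.04=-242.3667; Δ=(-209.8610−-294.2618)/(146.6967−62.2959)=1.0000; B=V−Δ·S=-342.8439
Node (2,2) S=236.6076: V=(p*·-11.1106+(1−p*)·-209.8610)/1.04=-106.2363; Δ=(-11.1106−-209.8610)/(345.4471−146.6967)=1.0000; B=V−Δ·S=-342.8439
Node (1,0) S=68.8200: V=(p*·-242.3667+(1−p*)·-300.1755)/1.04=-260.8376; Δ=(-242.3667−-300.1755)/(100.4772−42.6684)=1.0000; B=V−Δ·S=-329.6576
Node (1,1) S=162.0600: V=(p*·-106.2363+(1−p*)·-242.3667)/1.04=-167.5976; Δ=(-106.2363−-242.3667)/(236.6076−100.4772)=1.0000; B=V−Δ·S=-329.6576
Node (0,0) S=111.0000: V=(p*·-167.5976+(1−p*)·-260.8376)/1.04=-205.9785; Δ=(-167.5976−-260.8376)/(162.0600−68.8200)=1.0000; B=V−Δ·S=-316.9785
Root portfolio cost Δ·111+B reproduces V0=-205.9785.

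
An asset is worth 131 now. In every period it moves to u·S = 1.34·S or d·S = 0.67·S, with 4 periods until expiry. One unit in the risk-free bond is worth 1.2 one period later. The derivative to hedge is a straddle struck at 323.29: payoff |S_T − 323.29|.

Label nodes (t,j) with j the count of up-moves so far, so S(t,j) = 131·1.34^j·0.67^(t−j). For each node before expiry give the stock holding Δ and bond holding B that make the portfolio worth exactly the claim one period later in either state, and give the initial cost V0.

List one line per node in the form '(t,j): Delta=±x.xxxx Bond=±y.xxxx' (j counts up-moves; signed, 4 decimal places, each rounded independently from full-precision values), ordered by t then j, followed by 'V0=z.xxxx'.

(0,0): Delta=-0.3533 Bond=108.6052
(1,0): Delta=-1.0000 Bond=187.0891
(1,1): Delta=-0.2679 Bond=115.3323
(2,0): Delta=-1.0000 Bond=224.5069
(2,1): Delta=-1.0000 Bond=224.5069
(2,2): Delta=-0.1712 Bond=115.6531
(3,0): Delta=-1.0000 Bond=269.4083
(3,1): Delta=-1.0000 Bond=269.4083
(3,2): Delta=-1.0000 Bond=269.4083
(3,3): Delta=-0.0617 Bond=104.2792
V0=62.3259

No-arbitrage ⇒ martingale measure with p* = (R−d)/(u−d) = 0.7910.
Terminal payoffs: V(4,0)=296.8920, V(4,1)=270.4941, V(4,2)=217.6981, V(4,3)=112.1063, V(4,4)=99.0775
Node (3,0) S=39.4000: V=(p*·270.4941+(1−p*)·296.8920)/1.2=230.0084; Δ=(270.4941−296.8920)/(52.7959−26.3980)=-1.0000; B=V−Δ·S=269.4083
Node (3,1) S=78.7999: V=(p*·217.6981+(1−p*)·270.4941)/1.2=190.6084; Δ=(217.6981−270.4941)/(105.5919−52.7959)=-1.0000; B=V−Δ·S=269.4083
Node (3,2) S=157.5998: V=(p*·112.1063+(1−p*)·217.6981)/1.2=111.8085; Δ=(112.1063−217.6981)/(211.1837−105.5919)=-1.0000; B=V−Δ·S=269.4083
Node (3,3) S=315.1996: V=(p*·99.0775+(1−p*)·112.1063)/1.2=84.8333; Δ=(99.0775−112.1063)/(422.3675−211.1837)=-0.0617; B=V−Δ·S=104.2792
Node (2,0) S=58.8059: V=(p*·190.6084+(1−p*)·230.0084)/1.2=165.7010; Δ=(190.6084−230.0084)/(78.7999−39.4000)=-1.0000; B=V−Δ·S=224.5069
Node (2,1) S=117.6118: V=(p*·111.8085+(1−p*)·190.6084)/1.2=106.8951; Δ=(111.8085−190.6084)/(157.5998−78.7999)=-1.0000; B=V−Δ·S=224.5069
Node (2,2) S=235.2236: V=(p*·84.8333+(1−p*)·111.8085)/1.2=75.3916; Δ=(84.8333−111.8085)/(315.1996−157.5998)=-0.1712; B=V−Δ·S=115.6531
Node (1,0) S=87.7700: V=(p*·106.8951+(1−p*)·165.7010)/1.2=99.3191; Δ=(106.8951−165.7010)/(117.6118−58.8059)=-1.0000; B=V−Δ·S=187.0891
Node (1,1) S=175.5400: V=(p*·75.3916+(1−p*)·106.8951)/1.2=68.3120; Δ=(75.3916−106.8951)/(235.2236−117.6118)=-0.2679; B=V−Δ·S=115.3323
Node (0,0) S=131.0000: V=(p*·68.3120+(1−p*)·99.3191)/1.2=62.3259; Δ=(68.3120−99.3191)/(175.5400−87.7700)=-0.3533; B=V−Δ·S=108.6052
Root portfolio cost Δ·131+B reproduces V0=62.3259.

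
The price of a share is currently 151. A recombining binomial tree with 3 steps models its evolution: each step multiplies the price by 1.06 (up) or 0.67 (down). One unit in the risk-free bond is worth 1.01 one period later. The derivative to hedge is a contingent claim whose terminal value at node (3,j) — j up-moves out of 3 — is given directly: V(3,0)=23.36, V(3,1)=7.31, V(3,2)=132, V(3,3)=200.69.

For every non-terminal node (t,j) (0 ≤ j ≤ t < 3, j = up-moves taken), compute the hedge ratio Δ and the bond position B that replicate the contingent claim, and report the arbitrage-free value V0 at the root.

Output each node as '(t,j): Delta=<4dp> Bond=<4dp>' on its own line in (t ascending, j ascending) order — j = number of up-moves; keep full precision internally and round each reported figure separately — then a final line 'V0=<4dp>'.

Risk-neutral probability p* = (R−d)/(u−d) = (1.01−0.67)/(1.06−0.67) = 0.8718.
Terminal values V(3,·): V(3,0)=23.3600, V(3,1)=7.3100, V(3,2)=132.0000, V(3,3)=200.6900
(2,0): S=67.7839. Δ = (V_up−V_dn)/(S_up−S_dn) = (7.3100−23.3600)/(71.8509−45.4152) = -0.6071. V = [p*·7.3100 + (1−p*)·23.3600]/1.01 = 9.2749. B = V − Δ·S = 50.4288.
(2,1): S=107.2402. Δ = (V_up−V_dn)/(S_up−S_dn) = (132.0000−7.3100)/(113.6746−71.8509) = 2.9813. V = [p*·132.0000 + (1−p*)·7.3100]/1.01 = 114.8654. B = V − Δ·S = -204.8525.
(2,2): S=169.6636. Δ = (V_up−V_dn)/(S_up−S_dn) = (200.6900−132.0000)/(179.8434−113.6746) = 1.0381. V = [p*·200.6900 + (1−p*)·132.0000]/1.01 = 189.9838. B = V − Δ·S = 13.8555.
(1,0): S=101.1700. Δ = (V_up−V_dn)/(S_up−S_dn) = (114.8654−9.2749)/(107.2402−67.7839) = 2.6761. V = [p*·114.8654 + (1−p*)·9.2749]/1.01 = 100.3250. B = V − Δ·S = -170.4199.
(1,1): S=160.0600. Δ = (V_up−V_dn)/(S_up−S_dn) = (189.9838−114.8654)/(169.6636−107.2402) = 1.2034. V = [p*·189.9838 + (1−p*)·114.8654]/1.01 = 178.5675. B = V − Δ·S = -14.0435.
(0,0): S=151.0000. Δ = (V_up−V_dn)/(S_up−S_dn) = (178.5675−100.3250)/(160.0600−101.1700) = 1.3286. V = [p*·178.5675 + (1−p*)·100.3250]/1.01 = 166.8677. B = V − Δ·S = -33.7542.
Each (Δ,B) replicates both successor values, so the strategy is self-financing and V0 is arbitrage-free.

(0,0): Delta=1.3286 Bond=-33.7542
(1,0): Delta=2.6761 Bond=-170.4199
(1,1): Delta=1.2034 Bond=-14.0435
(2,0): Delta=-0.6071 Bond=50.4288
(2,1): Delta=2.9813 Bond=-204.8525
(2,2): Delta=1.0381 Bond=13.8555
V0=166.8677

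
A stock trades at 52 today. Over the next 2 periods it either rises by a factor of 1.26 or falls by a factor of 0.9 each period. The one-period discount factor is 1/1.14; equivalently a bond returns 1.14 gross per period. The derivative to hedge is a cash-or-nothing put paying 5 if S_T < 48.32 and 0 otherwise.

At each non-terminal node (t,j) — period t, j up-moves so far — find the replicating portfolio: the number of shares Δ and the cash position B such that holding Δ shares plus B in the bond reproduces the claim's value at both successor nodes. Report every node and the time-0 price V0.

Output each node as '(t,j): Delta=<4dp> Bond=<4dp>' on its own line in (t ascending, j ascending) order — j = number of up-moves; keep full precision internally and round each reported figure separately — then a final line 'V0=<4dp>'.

No-arbitrage ⇒ martingale measure with p* = (R−d)/(u−d) = 0.6667.
Terminal values V(2,·): V(2,0)=5.0000, V(2,1)=0.0000, V(2,2)=0.0000
  t=1,j=0: stock 46.8000 → up 58.9680 (V=0.0000), down 42.1200 (V=5.0000). Price 1.4620; hedge Δ=-0.2968, bond B=15.3509.
  t=1,j=1: stock 65.5200 → up 82.5552 (V=0.0000), down 58.9680 (V=0.0000). Price 0.0000; hedge Δ=0.0000, bond B=0.0000.
  t=0,j=0: stock 52.0000 → up 65.5200 (V=0.0000), down 46.8000 (V=1.4620). Price 0.4275; hedge Δ=-0.0781, bond B=4.4886.
Each (Δ,B) replicates both successor values, so the strategy is self-financing and V0 is arbitrage-free.

(0,0): Delta=-0.0781 Bond=4.4886
(1,0): Delta=-0.2968 Bond=15.3509
(1,1): Delta=0.0000 Bond=0.0000
V0=0.4275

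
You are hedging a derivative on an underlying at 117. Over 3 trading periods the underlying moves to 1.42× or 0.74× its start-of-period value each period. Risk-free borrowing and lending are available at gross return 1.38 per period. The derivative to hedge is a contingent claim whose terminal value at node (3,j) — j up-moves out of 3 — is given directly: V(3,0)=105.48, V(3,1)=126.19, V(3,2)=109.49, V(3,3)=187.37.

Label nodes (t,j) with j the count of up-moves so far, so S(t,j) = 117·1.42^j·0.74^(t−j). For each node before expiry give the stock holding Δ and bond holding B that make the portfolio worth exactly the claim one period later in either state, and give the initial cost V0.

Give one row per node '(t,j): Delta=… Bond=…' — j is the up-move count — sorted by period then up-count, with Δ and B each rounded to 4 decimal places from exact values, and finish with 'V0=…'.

(0,0): Delta=0.4436 Bond=14.5298
(1,0): Delta=-0.1785 Bond=73.9081
(1,1): Delta=0.4638 Bond=16.6851
(2,0): Delta=0.4754 Bond=60.1034
(2,1): Delta=-0.1998 Bond=104.6113
(2,2): Delta=0.4855 Bond=17.9263
V0=66.4295

Since d<R<u, set p* = (R−d)/(u−d) = 0.9412; price each node as the discounted p*-expectation of its children.
At expiry t=3: V(3,0)=105.4800, V(3,1)=126.1900, V(3,2)=109.4900, V(3,3)=187.3700
Node (2,0) S=64.0692: V=(p*·126.1900+(1−p*)·105.4800)/1.38=90.5592; Δ=(126.1900−105.4800)/(90.9783−47.4112)=0.4754; B=V−Δ·S=60.1034
Node (2,1) S=122.9436: V=(p*·109.4900+(1−p*)·126.1900)/1.38=80.0524; Δ=(109.4900−126.1900)/(174.5799−90.9783)=-0.1998; B=V−Δ·S=104.6113
Node (2,2) S=235.9188: V=(p*·187.3700+(1−p*)·109.4900)/1.38=132.4557; Δ=(187.3700−109.4900)/(335.0047−174.5799)=0.4855; B=V−Δ·S=17.9263
Node (1,0) S=86.5800: V=(p*·80.0524+(1−p*)·90.5592)/1.38=58.4569; Δ=(80.0524−90.5592)/(122.9436−64.0692)=-0.1785; B=V−Δ·S=73.9081
Node (1,1) S=166.1400: V=(p*·132.4557+(1−p*)·80.0524)/1.38=93.7486; Δ=(132.4557−80.0524)/(235.9188−122.9436)=0.4638; B=V−Δ·S=16.6851
Node (0,0) S=117.0000: V=(p*·93.7486+(1−p*)·58.4569)/1.38=66.4295; Δ=(93.7486−58.4569)/(166.1400−86.5800)=0.4436; B=V−Δ·S=14.5298
The time-0 hedge costs 66.4295, which is the no-arbitrage price.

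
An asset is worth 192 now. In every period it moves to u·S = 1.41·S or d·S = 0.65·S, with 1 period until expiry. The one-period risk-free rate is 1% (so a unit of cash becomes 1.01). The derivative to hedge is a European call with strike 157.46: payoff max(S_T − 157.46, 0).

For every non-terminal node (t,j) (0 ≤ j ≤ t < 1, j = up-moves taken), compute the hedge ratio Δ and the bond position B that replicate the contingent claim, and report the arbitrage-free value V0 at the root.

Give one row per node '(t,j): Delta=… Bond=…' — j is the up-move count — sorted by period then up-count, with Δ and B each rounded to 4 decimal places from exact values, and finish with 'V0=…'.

No-arbitrage ⇒ martingale measure with p* = (R−d)/(u−d) = 0.4737.
Payoff layer (t=1): V(1,0)=0.0000, V(1,1)=113.2600
(0,0): S=192.0000. Δ = (V_up−V_dn)/(S_up−S_dn) = (113.2600−0.0000)/(270.7200−124.8000) = 0.7762. V = [p*·113.2600 + (1−p*)·0.0000]/1.01 = 53.1183. B = V − Δ·S = -95.9080.
Each (Δ,B) replicates both successor values, so the strategy is self-financing and V0 is arbitrage-free.

(0,0): Delta=0.7762 Bond=-95.9080
V0=53.1183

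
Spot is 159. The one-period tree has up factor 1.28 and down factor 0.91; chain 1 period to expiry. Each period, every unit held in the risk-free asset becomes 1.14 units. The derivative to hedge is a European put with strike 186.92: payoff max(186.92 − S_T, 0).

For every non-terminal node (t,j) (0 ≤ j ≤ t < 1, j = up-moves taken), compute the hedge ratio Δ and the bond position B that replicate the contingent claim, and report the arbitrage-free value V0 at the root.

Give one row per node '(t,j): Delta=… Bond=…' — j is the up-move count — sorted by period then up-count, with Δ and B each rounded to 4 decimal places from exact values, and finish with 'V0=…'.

No-arbitrage ⇒ martingale measure with p* = (R−d)/(u−d) = 0.6216.
At expiry t=1: V(1,0)=42.2300, V(1,1)=0.0000
(0,0): S=159.0000. Δ = (V_up−V_dn)/(S_up−S_dn) = (0.0000−42.2300)/(203.5200−144.6900) = -0.7178. V = [p*·0.0000 + (1−p*)·42.2300]/1.14 = 14.0166. B = V − Δ·S = 128.1517.
Root portfolio cost Δ·159+B reproduces V0=14.0166.

(0,0): Delta=-0.7178 Bond=128.1517
V0=14.0166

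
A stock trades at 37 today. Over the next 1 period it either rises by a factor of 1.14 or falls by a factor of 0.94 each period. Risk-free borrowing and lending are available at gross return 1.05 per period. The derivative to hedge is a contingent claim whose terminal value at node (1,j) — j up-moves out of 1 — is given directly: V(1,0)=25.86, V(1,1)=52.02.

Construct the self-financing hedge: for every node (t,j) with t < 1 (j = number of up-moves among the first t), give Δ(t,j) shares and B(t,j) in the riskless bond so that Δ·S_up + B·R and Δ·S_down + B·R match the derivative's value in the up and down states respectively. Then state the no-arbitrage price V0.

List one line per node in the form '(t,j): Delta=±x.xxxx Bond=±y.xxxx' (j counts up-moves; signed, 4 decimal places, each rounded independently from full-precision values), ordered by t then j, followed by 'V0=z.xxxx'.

No-arbitrage ⇒ martingale measure with p* = (R−d)/(u−d) = 0.5500.
Terminal payoffs: V(1,0)=25.8600, V(1,1)=52.0200
(0,0): S=37.0000. Δ = (V_up−V_dn)/(S_up−S_dn) = (52.0200−25.8600)/(42.1800−34.7800) = 3.5351. V = [p*·52.0200 + (1−p*)·25.8600]/1.05 = 38.3314. B = V − Δ·S = -92.4686.
Self-financing check: at every node Δ·S+B equals the discounted successor values.

(0,0): Delta=3.5351 Bond=-92.4686
V0=38.3314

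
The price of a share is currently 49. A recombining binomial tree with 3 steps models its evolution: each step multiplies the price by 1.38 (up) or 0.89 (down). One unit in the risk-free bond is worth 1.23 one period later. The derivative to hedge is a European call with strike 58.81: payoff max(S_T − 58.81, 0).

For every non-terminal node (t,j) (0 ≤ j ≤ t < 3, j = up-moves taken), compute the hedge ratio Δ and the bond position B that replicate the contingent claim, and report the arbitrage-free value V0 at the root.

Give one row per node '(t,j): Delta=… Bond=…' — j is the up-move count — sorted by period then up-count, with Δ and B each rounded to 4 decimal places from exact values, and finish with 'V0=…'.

The replicating-portfolio and risk-neutral prices coincide; use p* = (1.23−0.89)/(1.38−0.89) = 0.6939 for the latter.
Terminal values V(3,·): V(3,0)=0.0000, V(3,1)=0.0000, V(3,2)=24.2409, V(3,3)=69.9655
Node (2,0) S=38.8129: V=(p*·0.0000+(1−p*)·0.0000)/1.23=0.0000; Δ=(0.0000−0.0000)/(53.5618−34.5435)=0.0000; B=V−Δ·S=0.0000
Node (2,1) S=60.1818: V=(p*·24.2409+(1−p*)·0.0000)/1.23=13.6750; Δ=(24.2409−0.0000)/(83.0509−53.5618)=0.8220; B=V−Δ·S=-35.7962
Node (2,2) S=93.3156: V=(p*·69.9655+(1−p*)·24.2409)/1.23=45.5026; Δ=(69.9655−24.2409)/(128.7755−83.0509)=1.0000; B=V−Δ·S=-47.8130
Node (1,0) S=43.6100: V=(p*·13.6750+(1−p*)·0.0000)/1.23=7.7144; Δ=(13.6750−0.0000)/(60.1818−38.8129)=0.6399; B=V−Δ·S=-20.1937
Node (1,1) S=67.6200: V=(p*·45.5026+(1−p*)·13.6750)/1.23=29.0727; Δ=(45.5026−13.6750)/(93.3156−60.1818)=0.9606; B=V−Δ·S=-35.8816
Node (0,0) S=49.0000: V=(p*·29.0727+(1−p*)·7.7144)/1.23=18.3207; Δ=(29.0727−7.7144)/(67.6200−43.6100)=0.8896; B=V−Δ·S=-25.2676
Self-financing check: at every node Δ·S+B equals the discounted successor values.

(0,0): Delta=0.8896 Bond=-25.2676
(1,0): Delta=0.6399 Bond=-20.1937
(1,1): Delta=0.9606 Bond=-35.8816
(2,0): Delta=0.0000 Bond=0.0000
(2,1): Delta=0.8220 Bond=-35.7962
(2,2): Delta=1.0000 Bond=-47.8130
V0=18.3207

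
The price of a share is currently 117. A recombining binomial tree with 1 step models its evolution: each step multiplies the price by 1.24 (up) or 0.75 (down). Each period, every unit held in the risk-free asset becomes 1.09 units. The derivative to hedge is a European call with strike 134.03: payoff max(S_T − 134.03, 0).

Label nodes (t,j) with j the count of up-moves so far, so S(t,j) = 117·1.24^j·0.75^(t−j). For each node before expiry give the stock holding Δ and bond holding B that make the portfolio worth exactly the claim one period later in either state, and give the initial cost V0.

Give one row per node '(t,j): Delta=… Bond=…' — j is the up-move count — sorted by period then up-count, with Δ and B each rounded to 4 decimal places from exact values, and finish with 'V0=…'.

Risk-neutral probability p* = (R−d)/(u−d) = (1.09−0.75)/(1.24−0.75) = 0.6939.
Payoff layer (t=1): V(1,0)=0.0000, V(1,1)=11.0500
Node (0,0) S=117.0000: V=(p*·11.0500+(1−p*)·0.0000)/1.09=7.0343; Δ=(11.0500−0.0000)/(145.0800−87.7500)=0.1927; B=V−Δ·S=-15.5168
The time-0 hedge costs 7.0343, which is the no-arbitrage price.

(0,0): Delta=0.1927 Bond=-15.5168
V0=7.0343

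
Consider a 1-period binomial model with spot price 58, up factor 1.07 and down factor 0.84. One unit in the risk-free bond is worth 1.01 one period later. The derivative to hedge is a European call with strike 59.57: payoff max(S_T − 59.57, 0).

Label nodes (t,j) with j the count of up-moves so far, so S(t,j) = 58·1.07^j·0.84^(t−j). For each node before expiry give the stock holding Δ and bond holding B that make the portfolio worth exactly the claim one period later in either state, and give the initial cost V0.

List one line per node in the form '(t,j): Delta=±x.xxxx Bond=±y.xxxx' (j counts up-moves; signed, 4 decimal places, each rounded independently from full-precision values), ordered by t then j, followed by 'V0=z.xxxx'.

Risk-neutral probability p* = (R−d)/(u−d) = (1.01−0.84)/(1.07−0.84) = 0.7391.
Terminal values V(1,·): V(1,0)=0.0000, V(1,1)=2.4900
  t=0,j=0: stock 58.0000 → up 62.0600 (V=2.4900), down 48.7200 (V=0.0000). Price 1.8222; hedge Δ=0.1867, bond B=-9.0039.
Each (Δ,B) replicates both successor values, so the strategy is self-financing and V0 is arbitrage-free.

(0,0): Delta=0.1867 Bond=-9.0039
V0=1.8222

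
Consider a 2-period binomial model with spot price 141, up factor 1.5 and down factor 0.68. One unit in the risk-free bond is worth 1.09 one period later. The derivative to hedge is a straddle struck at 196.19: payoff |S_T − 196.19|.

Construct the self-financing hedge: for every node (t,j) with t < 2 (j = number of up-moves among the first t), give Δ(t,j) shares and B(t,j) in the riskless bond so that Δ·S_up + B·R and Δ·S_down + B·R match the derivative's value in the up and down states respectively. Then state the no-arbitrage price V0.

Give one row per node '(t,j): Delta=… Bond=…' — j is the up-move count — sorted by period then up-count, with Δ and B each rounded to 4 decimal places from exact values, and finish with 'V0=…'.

(0,0): Delta=-0.0394 Bond=80.6319
(1,0): Delta=-1.0000 Bond=179.9908
(1,1): Delta=0.3961 Bond=-4.2132
V0=75.0761

Since d<R<u, set p* = (R−d)/(u−d) = 0.5000; price each node as the discounted p*-expectation of its children.
At expiry t=2: V(2,0)=130.9916, V(2,1)=52.3700, V(2,2)=121.0600
Node (1,0) S=95.8800: V=(p*·52.3700+(1−p*)·130.9916)/1.09=84.1108; Δ=(52.3700−130.9916)/(143.8200−65.1984)=-1.0000; B=V−Δ·S=179.9908
Node (1,1) S=211.5000: V=(p*·121.0600+(1−p*)·52.3700)/1.09=79.5550; Δ=(121.0600−52.3700)/(317.2500−143.8200)=0.3961; B=V−Δ·S=-4.2132
Node (0,0) S=141.0000: V=(p*·79.5550+(1−p*)·84.1108)/1.09=75.0761; Δ=(79.5550−84.1108)/(211.5000−95.8800)=-0.0394; B=V−Δ·S=80.6319
Self-financing check: at every node Δ·S+B equals the discounted successor values.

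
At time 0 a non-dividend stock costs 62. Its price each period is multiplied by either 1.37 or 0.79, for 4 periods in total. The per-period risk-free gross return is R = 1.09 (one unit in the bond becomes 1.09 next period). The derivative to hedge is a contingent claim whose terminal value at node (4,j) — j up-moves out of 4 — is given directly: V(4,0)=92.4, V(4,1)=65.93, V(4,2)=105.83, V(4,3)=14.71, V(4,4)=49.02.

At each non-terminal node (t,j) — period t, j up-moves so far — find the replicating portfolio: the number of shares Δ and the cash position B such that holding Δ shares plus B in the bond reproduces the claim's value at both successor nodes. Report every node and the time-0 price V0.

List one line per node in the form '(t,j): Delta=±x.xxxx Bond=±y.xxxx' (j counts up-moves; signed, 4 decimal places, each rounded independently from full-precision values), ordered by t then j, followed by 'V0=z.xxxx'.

Under the risk-neutral measure, an up-move has probability p* = (R−d)/(u−d) = 0.5172 and values discount at R = 1.09.
Terminal payoffs: V(4,0)=92.4000, V(4,1)=65.9300, V(4,2)=105.8300, V(4,3)=14.7100, V(4,4)=49.0200
  t=3,j=0: stock 30.5684 → up 41.8787 (V=65.9300), down 24.1491 (V=92.4000). Price 72.2097; hedge Δ=-1.4930, bond B=117.8477.
  t=3,j=1: stock 53.0111 → up 72.6251 (V=105.8300), down 41.8787 (V=65.9300). Price 79.4201; hedge Δ=1.2977, bond B=10.6270.
  t=3,j=2: stock 91.9306 → up 125.9449 (V=14.7100), down 72.6251 (V=105.8300). Price 53.8523; hedge Δ=-1.7089, bond B=210.9557.
  t=3,j=3: stock 159.4239 → up 218.4107 (V=49.0200), down 125.9449 (V=14.7100). Price 29.7767; hedge Δ=0.3711, bond B=-29.3785.
  t=2,j=0: stock 38.6942 → up 53.0111 (V=79.4201), down 30.5684 (V=72.2097). Price 69.6690; hedge Δ=0.3213, bond B=57.2374.
  t=2,j=1: stock 67.1026 → up 91.9306 (V=53.8523), down 53.0111 (V=79.4201). Price 60.7297; hedge Δ=-0.6569, bond B=104.8122.
  t=2,j=2: stock 116.3678 → up 159.4239 (V=29.7767), down 91.9306 (V=53.8523). Price 37.9811; hedge Δ=-0.3567, bond B=79.4907.
  t=1,j=0: stock 48.9800 → up 67.1026 (V=60.7297), down 38.6942 (V=69.6690). Price 59.6745; hedge Δ=-0.3147, bond B=75.0872.
  t=1,j=1: stock 84.9400 → up 116.3678 (V=37.9811), down 67.1026 (V=60.7297). Price 44.9203; hedge Δ=-0.4618, bond B=84.1421.
  t=0,j=0: stock 62.0000 → up 84.9400 (V=44.9203), down 48.9800 (V=59.6745). Price 47.7459; hedge Δ=-0.4103, bond B=73.1842.
Root portfolio cost Δ·62+B reproduces V0=47.7459.

(0,0): Delta=-0.4103 Bond=73.1842
(1,0): Delta=-0.3147 Bond=75.0872
(1,1): Delta=-0.4618 Bond=84.1421
(2,0): Delta=0.3213 Bond=57.2374
(2,1): Delta=-0.6569 Bond=104.8122
(2,2): Delta=-0.3567 Bond=79.4907
(3,0): Delta=-1.4930 Bond=117.8477
(3,1): Delta=1.2977 Bond=10.6270
(3,2): Delta=-1.7089 Bond=210.9557
(3,3): Delta=0.3711 Bond=-29.3785
V0=47.7459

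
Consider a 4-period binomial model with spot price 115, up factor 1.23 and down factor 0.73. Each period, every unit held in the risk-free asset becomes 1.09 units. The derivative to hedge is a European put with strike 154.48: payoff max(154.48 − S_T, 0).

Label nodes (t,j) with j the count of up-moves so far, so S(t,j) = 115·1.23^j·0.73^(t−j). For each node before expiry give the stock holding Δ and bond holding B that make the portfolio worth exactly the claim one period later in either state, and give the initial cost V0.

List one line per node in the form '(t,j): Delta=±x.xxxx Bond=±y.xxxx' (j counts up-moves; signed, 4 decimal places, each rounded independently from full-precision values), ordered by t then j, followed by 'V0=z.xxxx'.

Under the risk-neutral measure, an up-move has probability p* = (R−d)/(u−d) = 0.7200 and values discount at R = 1.09.
At expiry t=4: V(4,0)=121.8220, V(4,1)=99.4535, V(4,2)=61.7642, V(4,3)=0.0000, V(4,4)=0.0000
(3,0): S=44.7370. Δ = (V_up−V_dn)/(S_up−S_dn) = (99.4535−121.8220)/(55.0265−32.6580) = -1.0000. V = [p*·99.4535 + (1−p*)·121.8220]/1.09 = 96.9878. B = V − Δ·S = 141.7248.
(3,1): S=75.3787. Δ = (V_up−V_dn)/(S_up−S_dn) = (61.7642−99.4535)/(92.7158−55.0265) = -1.0000. V = [p*·61.7642 + (1−p*)·99.4535]/1.09 = 66.3461. B = V − Δ·S = 141.7248.
(3,2): S=127.0080. Δ = (V_up−V_dn)/(S_up−S_dn) = (0.0000−61.7642)/(156.2198−92.7158) = -0.9726. V = [p*·0.0000 + (1−p*)·61.7642]/1.09 = 15.8660. B = V − Δ·S = 139.3944.
(3,3): S=213.9997. Δ = (V_up−V_dn)/(S_up−S_dn) = (0.0000−0.0000)/(263.2196−156.2198) = 0.0000. V = [p*·0.0000 + (1−p*)·0.0000]/1.09 = 0.0000. B = V − Δ·S = 0.0000.
(2,0): S=61.2835. Δ = (V_up−V_dn)/(S_up−S_dn) = (66.3461−96.9878)/(75.3787−44.7370) = -1.0000. V = [p*·66.3461 + (1−p*)·96.9878]/1.09 = 68.7392. B = V − Δ·S = 130.0227.
(2,1): S=103.2585. Δ = (V_up−V_dn)/(S_up−S_dn) = (15.8660−66.3461)/(127.0080−75.3787) = -0.9777. V = [p*·15.8660 + (1−p*)·66.3461]/1.09 = 27.5233. B = V − Δ·S = 128.4834.
(2,2): S=173.9835. Δ = (V_up−V_dn)/(S_up−S_dn) = (0.0000−15.8660)/(213.9997−127.0080) = -0.1824. V = [p*·0.0000 + (1−p*)·15.8660]/1.09 = 4.0757. B = V − Δ·S = 35.8077.
(1,0): S=83.9500. Δ = (V_up−V_dn)/(S_up−S_dn) = (27.5233−68.7392)/(103.2585−61.2835) = -0.9819. V = [p*·27.5233 + (1−p*)·68.7392]/1.09 = 35.8383. B = V − Δ·S = 118.2701.
(1,1): S=141.4500. Δ = (V_up−V_dn)/(S_up−S_dn) = (4.0757−27.5233)/(173.9835−103.2585) = -0.3315. V = [p*·4.0757 + (1−p*)·27.5233]/1.09 = 9.7624. B = V − Δ·S = 56.6577.
(0,0): S=115.0000. Δ = (V_up−V_dn)/(S_up−S_dn) = (9.7624−35.8383)/(141.4500−83.9500) = -0.4535. V = [p*·9.7624 + (1−p*)·35.8383]/1.09 = 15.6547. B = V − Δ·S = 67.8066.
The time-0 hedge costs 15.6547, which is the no-arbitrage price.

(0,0): Delta=-0.4535 Bond=67.8066
(1,0): Delta=-0.9819 Bond=118.2701
(1,1): Delta=-0.3315 Bond=56.6577
(2,0): Delta=-1.0000 Bond=130.0227
(2,1): Delta=-0.9777 Bond=128.4834
(2,2): Delta=-0.1824 Bond=35.8077
(3,0): Delta=-1.0000 Bond=141.7248
(3,1): Delta=-1.0000 Bond=141.7248
(3,2): Delta=-0.9726 Bond=139.3944
(3,3): Delta=0.0000 Bond=0.0000
V0=15.6547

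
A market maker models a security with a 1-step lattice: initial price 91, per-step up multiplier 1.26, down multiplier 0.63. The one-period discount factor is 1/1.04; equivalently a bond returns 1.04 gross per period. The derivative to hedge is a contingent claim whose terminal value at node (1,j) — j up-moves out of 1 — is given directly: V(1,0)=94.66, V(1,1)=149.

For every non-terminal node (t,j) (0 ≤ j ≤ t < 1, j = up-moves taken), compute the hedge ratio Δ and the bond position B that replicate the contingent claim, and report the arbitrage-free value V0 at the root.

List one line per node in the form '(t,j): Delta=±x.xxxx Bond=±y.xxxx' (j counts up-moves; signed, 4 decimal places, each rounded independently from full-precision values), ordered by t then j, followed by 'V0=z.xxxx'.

Under the risk-neutral measure, an up-move has probability p* = (R−d)/(u−d) = 0.6508 and values discount at R = 1.04.
Payoff layer (t=1): V(1,0)=94.6600, V(1,1)=149.0000
(0,0): S=91.0000. Δ = (V_up−V_dn)/(S_up−S_dn) = (149.0000−94.6600)/(114.6600−57.3300) = 0.9478. V = [p*·149.0000 + (1−p*)·94.6600]/1.04 = 125.0232. B = V − Δ·S = 38.7692.
Check: Δ(0,0)·S0 + B(0,0) = 125.0232 = V0.

(0,0): Delta=0.9478 Bond=38.7692
V0=125.0232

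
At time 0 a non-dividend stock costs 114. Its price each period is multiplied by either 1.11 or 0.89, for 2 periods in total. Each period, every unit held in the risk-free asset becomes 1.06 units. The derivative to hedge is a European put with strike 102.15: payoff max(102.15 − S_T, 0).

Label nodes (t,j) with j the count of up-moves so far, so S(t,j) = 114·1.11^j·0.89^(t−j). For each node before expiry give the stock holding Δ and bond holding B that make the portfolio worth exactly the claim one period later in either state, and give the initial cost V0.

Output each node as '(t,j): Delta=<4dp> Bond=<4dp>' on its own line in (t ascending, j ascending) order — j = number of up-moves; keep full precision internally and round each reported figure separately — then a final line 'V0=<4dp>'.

(0,0): Delta=-0.1013 Bond=12.0942
(1,0): Delta=-0.5309 Bond=56.4072
(1,1): Delta=0.0000 Bond=0.0000
V0=0.5448

The replicating-portfolio and risk-neutral prices coincide; use p* = (1.06−0.89)/(1.11−0.89) = 0.7727 for the latter.
Terminal payoffs: V(2,0)=11.8506, V(2,1)=0.0000, V(2,2)=0.0000
Node (1,0) S=101.4600: V=(p*·0.0000+(1−p*)·11.8506)/1.06=2.5409; Δ=(0.0000−11.8506)/(112.6206−90.2994)=-0.5309; B=V−Δ·S=56.4072
Node (1,1) S=126.5400: V=(p*·0.0000+(1−p*)·0.0000)/1.06=0.0000; Δ=(0.0000−0.0000)/(140.4594−112.6206)=0.0000; B=V−Δ·S=0.0000
Node (0,0) S=114.0000: V=(p*·0.0000+(1−p*)·2.5409)/1.06=0.5448; Δ=(0.0000−2.5409)/(126.5400−101.4600)=-0.1013; B=V−Δ·S=12.0942
Each (Δ,B) replicates both successor values, so the strategy is self-financing and V0 is arbitrage-free.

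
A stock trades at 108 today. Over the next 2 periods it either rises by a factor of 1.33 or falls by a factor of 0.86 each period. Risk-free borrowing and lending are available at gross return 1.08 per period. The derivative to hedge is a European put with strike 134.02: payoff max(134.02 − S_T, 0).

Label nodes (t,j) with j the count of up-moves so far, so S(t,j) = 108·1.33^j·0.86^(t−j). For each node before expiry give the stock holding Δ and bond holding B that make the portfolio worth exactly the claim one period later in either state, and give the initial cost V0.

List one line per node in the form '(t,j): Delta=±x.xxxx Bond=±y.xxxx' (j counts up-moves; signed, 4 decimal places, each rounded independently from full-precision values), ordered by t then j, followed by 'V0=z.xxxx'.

Since d<R<u, set p* = (R−d)/(u−d) = 0.4681; price each node as the discounted p*-expectation of its children.
Payoff layer (t=2): V(2,0)=54.1432, V(2,1)=10.4896, V(2,2)=0.0000
  t=1,j=0: stock 92.8800 → up 123.5304 (V=10.4896), down 79.8768 (V=54.1432). Price 31.2126; hedge Δ=-1.0000, bond B=124.0926.
  t=1,j=1: stock 143.6400 → up 191.0412 (V=0.0000), down 123.5304 (V=10.4896). Price 5.1663; hedge Δ=-0.1554, bond B=27.4846.
  t=0,j=0: stock 108.0000 → up 143.6400 (V=5.1663), down 92.8800 (V=31.2126). Price 17.6118; hedge Δ=-0.5131, bond B=73.0295.
Each (Δ,B) replicates both successor values, so the strategy is self-financing and V0 is arbitrage-free.

(0,0): Delta=-0.5131 Bond=73.0295
(1,0): Delta=-1.0000 Bond=124.0926
(1,1): Delta=-0.1554 Bond=27.4846
V0=17.6118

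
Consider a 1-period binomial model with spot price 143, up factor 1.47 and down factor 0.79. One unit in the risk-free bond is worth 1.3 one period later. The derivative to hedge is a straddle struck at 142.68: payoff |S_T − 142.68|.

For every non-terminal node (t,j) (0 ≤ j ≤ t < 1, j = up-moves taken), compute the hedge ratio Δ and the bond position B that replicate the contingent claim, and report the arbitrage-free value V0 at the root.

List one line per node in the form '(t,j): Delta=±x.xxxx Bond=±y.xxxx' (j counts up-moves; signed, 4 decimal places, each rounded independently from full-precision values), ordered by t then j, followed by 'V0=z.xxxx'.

Risk-neutral probability p* = (R−d)/(u−d) = (1.3−0.79)/(1.47−0.79) = 0.7500.
Payoff layer (t=1): V(1,0)=29.7100, V(1,1)=67.5300
  t=0,j=0: stock 143.0000 → up 210.2100 (V=67.5300), down 112.9700 (V=29.7100). Price 44.6731; hedge Δ=0.3889, bond B=-10.9446.
Self-financing check: at every node Δ·S+B equals the discounted successor values.

(0,0): Delta=0.3889 Bond=-10.9446
V0=44.6731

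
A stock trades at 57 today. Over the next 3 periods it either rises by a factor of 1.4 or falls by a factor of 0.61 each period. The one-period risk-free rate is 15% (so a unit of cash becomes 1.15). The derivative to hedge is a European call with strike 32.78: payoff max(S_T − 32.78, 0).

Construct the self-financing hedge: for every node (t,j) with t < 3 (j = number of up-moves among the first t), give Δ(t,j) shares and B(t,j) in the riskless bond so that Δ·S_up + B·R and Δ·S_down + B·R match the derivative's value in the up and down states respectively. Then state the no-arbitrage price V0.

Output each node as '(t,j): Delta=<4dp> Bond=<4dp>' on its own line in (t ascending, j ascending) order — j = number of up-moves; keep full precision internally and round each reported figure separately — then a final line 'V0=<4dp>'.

Under the risk-neutral measure, an up-move has probability p* = (R−d)/(u−d) = 0.6835 and values discount at R = 1.15.
At expiry t=3: V(3,0)=0.0000, V(3,1)=0.0000, V(3,2)=35.3692, V(3,3)=123.6280
Node (2,0) S=21.2097: V=(p*·0.0000+(1−p*)·0.0000)/1.15=0.0000; Δ=(0.0000−0.0000)/(29.6936−12.9379)=0.0000; B=V−Δ·S=0.0000
Node (2,1) S=48.6780: V=(p*·35.3692+(1−p*)·0.0000)/1.15=21.0230; Δ=(35.3692−0.0000)/(68.1492−29.6936)=0.9197; B=V−Δ·S=-23.7482
Node (2,2) S=111.7200: V=(p*·123.6280+(1−p*)·35.3692)/1.15=83.2157; Δ=(123.6280−35.3692)/(156.4080−68.1492)=1.0000; B=V−Δ·S=-28.5043
Node (1,0) S=34.7700: V=(p*·21.0230+(1−p*)·0.0000)/1.15=12.4958; Δ=(21.0230−0.0000)/(48.6780−21.2097)=0.7654; B=V−Δ·S=-14.1156
Node (1,1) S=79.8000: V=(p*·83.2157+(1−p*)·21.0230)/1.15=55.2473; Δ=(83.2157−21.0230)/(111.7200−48.6780)=0.9865; B=V−Δ·S=-23.4776
Node (0,0) S=57.0000: V=(p*·55.2473+(1−p*)·12.4958)/1.15=36.2768; Δ=(55.2473−12.4958)/(79.8000−34.7700)=0.9494; B=V−Δ·S=-17.8391
The time-0 hedge costs 36.2768, which is the no-arbitrage price.

(0,0): Delta=0.9494 Bond=-17.8391
(1,0): Delta=0.7654 Bond=-14.1156
(1,1): Delta=0.9865 Bond=-23.4776
(2,0): Delta=0.0000 Bond=0.0000
(2,1): Delta=0.9197 Bond=-23.7482
(2,2): Delta=1.0000 Bond=-28.5043
V0=36.2768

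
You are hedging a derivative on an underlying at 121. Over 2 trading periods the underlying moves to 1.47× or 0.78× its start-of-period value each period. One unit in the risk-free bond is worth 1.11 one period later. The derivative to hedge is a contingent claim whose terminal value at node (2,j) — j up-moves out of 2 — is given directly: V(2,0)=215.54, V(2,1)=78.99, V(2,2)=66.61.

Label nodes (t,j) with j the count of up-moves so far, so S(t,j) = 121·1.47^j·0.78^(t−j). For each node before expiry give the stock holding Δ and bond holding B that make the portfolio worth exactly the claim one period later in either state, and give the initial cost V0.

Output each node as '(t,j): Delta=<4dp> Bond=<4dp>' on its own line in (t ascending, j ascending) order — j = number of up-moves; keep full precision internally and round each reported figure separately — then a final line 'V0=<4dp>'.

(0,0): Delta=-0.8326 Bond=192.7301
(1,0): Delta=-2.0968 Bond=333.2440
(1,1): Delta=-0.1009 Bond=83.7701
V0=91.9802

Risk-neutral probability p* = (R−d)/(u−d) = (1.11−0.78)/(1.47−0.78) = 0.4783.
Payoff layer (t=2): V(2,0)=215.5400, V(2,1)=78.9900, V(2,2)=66.6100
(1,0): S=94.3800. Δ = (V_up−V_dn)/(S_up−S_dn) = (78.9900−215.5400)/(138.7386−73.6164) = -2.0968. V = [p*·78.9900 + (1−p*)·215.5400]/1.11 = 135.3455. B = V − Δ·S = 333.2440.
(1,1): S=177.8700. Δ = (V_up−V_dn)/(S_up−S_dn) = (66.6100−78.9900)/(261.4689−138.7386) = -0.1009. V = [p*·66.6100 + (1−p*)·78.9900]/1.11 = 65.8280. B = V − Δ·S = 83.7701.
(0,0): S=121.0000. Δ = (V_up−V_dn)/(S_up−S_dn) = (65.8280−135.3455)/(177.8700−94.3800) = -0.8326. V = [p*·65.8280 + (1−p*)·135.3455]/1.11 = 91.9802. B = V − Δ·S = 192.7301.
Root portfolio cost Δ·121+B reproduces V0=91.9802.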